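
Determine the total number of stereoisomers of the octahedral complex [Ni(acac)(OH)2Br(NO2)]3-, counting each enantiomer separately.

6

Each acac is bidentate and must span two cis positions.
Working through the distinct placements yields 4 geometric isomers: OH cis (3 arrangements, 2 chiral); OH trans.
Of these, 2 lack any improper symmetry element and so occur as enantiomeric pairs, giving 4 + 2 = 6 stereoisomers in total.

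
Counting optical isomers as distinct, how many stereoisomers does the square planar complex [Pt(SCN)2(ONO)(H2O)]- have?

A square has two trans pairs of vertices; adjacent vertices are cis.
The distinct arrangements are (2 in all): SCN cis; SCN trans.
Each arrangement has an internal mirror plane or centre of symmetry, so none is chiral.

2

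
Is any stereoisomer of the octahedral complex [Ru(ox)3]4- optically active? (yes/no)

In an octahedral complex each vertex has one trans partner and four cis neighbours.
Each ox is bidentate and must span two cis positions.
Only one geometric arrangement is possible; it has no improper symmetry element, so it exists as a pair of enantiomers (2 stereoisomers).

yes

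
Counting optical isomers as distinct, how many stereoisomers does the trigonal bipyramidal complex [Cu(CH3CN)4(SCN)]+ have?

In a trigonal bipyramid the two axial positions differ from the three equatorial ones.
Working through the distinct placements yields 2 geometric isomers: SCN equatorial; SCN axial.
Each arrangement has an internal mirror plane or centre of symmetry, so none is chiral.

2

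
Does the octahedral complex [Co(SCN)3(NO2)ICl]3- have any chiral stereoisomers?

An octahedron has six vertices in three trans pairs; every non-trans pair is cis.
There are 4 geometric isomers: SCN mer (3 arrangements); SCN fac (chiral).
One of these lacks any improper symmetry element and so occurs as an enantiomeric pair, giving 4 + 1 = 5 stereoisomers in total.

yes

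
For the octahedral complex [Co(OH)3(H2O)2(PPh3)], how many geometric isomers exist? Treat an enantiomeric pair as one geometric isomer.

In an octahedral complex each vertex has one trans partner and four cis neighbours.
Systematic placement gives 3 geometric isomers: OH mer, H2O trans; OH fac, H2O cis; OH mer, H2O cis.

3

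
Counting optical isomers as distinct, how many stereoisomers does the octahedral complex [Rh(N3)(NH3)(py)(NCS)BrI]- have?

An octahedron has six vertices in three trans pairs; every non-trans pair is cis.
Placing the ligands in turn and identifying arrangements related by rotation or reflection leaves 15 distinct geometric isomers.
Of these, 15 lack any improper symmetry element and so occur as enantiomeric pairs, giving 15 + 15 = 30 stereoisomers in total.

30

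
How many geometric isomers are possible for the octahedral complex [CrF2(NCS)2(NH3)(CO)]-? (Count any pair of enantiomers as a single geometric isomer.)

In an octahedral complex each vertex has one trans partner and four cis neighbours.
Working through the distinct placements yields 6 geometric isomers: F cis, NCS cis (3 arrangements, 2 chiral); F cis, NCS trans; F trans, NCS cis; F trans, NCS trans.

6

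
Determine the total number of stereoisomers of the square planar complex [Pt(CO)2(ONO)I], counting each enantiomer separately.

2

In a square planar complex each vertex has one trans partner and two cis neighbours.
The distinct arrangements are (2 in all): CO cis; CO trans.
Each arrangement has an internal mirror plane or centre of symmetry, so none is chiral.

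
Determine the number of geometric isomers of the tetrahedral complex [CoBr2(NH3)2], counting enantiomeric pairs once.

All four vertices of a tetrahedron are equivalent and mutually adjacent, so cis/trans isomerism cannot arise.
Only one geometric arrangement is possible.

1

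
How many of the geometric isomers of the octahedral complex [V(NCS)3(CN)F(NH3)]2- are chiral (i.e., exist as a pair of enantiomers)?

The six octahedral sites form three mutually perpendicular trans pairs.
Working through the distinct placements yields 4 geometric isomers: NCS mer (3 arrangements); NCS fac (chiral).
One of these lacks any improper symmetry element and so occurs as an enantiomeric pair, giving 4 + 1 = 5 stereoisomers in total.

1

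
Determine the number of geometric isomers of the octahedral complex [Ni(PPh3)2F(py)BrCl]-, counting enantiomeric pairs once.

9

Placing the ligands in turn and identifying arrangements related by rotation or reflection leaves 9 distinct geometric isomers.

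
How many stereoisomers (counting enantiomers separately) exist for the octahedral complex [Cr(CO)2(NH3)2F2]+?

An octahedron has six vertices in three trans pairs; every non-trans pair is cis.
Systematic placement gives 5 geometric isomers: CO trans, NH3 trans, F trans; CO trans, NH3 cis, F cis; CO cis, NH3 trans, F cis; CO cis, NH3 cis, F cis (chiral); CO cis, NH3 cis, F trans.
One of these lacks any improper symmetry element and so occurs as an enantiomeric pair, giving 5 + 1 = 6 stereoisomers in total.

6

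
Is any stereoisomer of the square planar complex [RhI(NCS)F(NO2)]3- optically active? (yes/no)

no

A square has two trans pairs of vertices; adjacent vertices are cis.
Systematic placement gives 3 geometric isomers: (F/NCS trans, I/NO2 trans); (F/NO2 trans, I/NCS trans); (F/I trans, NCS/NO2 trans).
Each arrangement has an internal mirror plane or centre of symmetry, so none is chiral.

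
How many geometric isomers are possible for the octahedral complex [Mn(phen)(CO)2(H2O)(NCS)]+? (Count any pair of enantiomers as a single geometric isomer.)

In an octahedral complex each vertex has one trans partner and four cis neighbours.
Each phen is bidentate and must span two cis positions.
Systematic placement gives 4 geometric isomers: CO trans; CO cis (3 arrangements, 2 chiral).

4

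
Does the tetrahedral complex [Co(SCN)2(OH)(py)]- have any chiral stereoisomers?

no

Only one geometric arrangement is possible.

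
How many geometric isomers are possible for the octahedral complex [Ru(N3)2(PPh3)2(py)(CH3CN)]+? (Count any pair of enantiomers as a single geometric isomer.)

An octahedron has six vertices in three trans pairs; every non-trans pair is cis.
Working through the distinct placements yields 6 geometric isomers: N3 cis, PPh3 cis (3 arrangements, 2 chiral); N3 cis, PPh3 trans; N3 trans, PPh3 cis; N3 trans, PPh3 trans.

6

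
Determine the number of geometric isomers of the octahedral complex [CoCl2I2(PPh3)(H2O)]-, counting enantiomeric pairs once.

In an octahedral complex each vertex has one trans partner and four cis neighbours.
The distinct arrangements are (6 in all): Cl trans, I cis; Cl trans, I trans; Cl cis, I cis (3 arrangements, 2 chiral); Cl cis, I trans.

6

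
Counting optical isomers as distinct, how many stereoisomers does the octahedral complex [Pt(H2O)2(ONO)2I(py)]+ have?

In an octahedral complex each vertex has one trans partner and four cis neighbours.
There are 6 geometric isomers: H2O trans, ONO cis; H2O trans, ONO trans; H2O cis, ONO cis (3 arrangements, 2 chiral); H2O cis, ONO trans.
Of these, 2 lack any improper symmetry element and so occur as enantiomeric pairs, giving 6 + 2 = 8 stereoisomers in total.

8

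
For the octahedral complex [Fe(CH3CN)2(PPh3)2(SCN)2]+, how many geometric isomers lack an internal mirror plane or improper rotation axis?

The six octahedral sites form three mutually perpendicular trans pairs.
The distinct arrangements are (5 in all): CH3CN trans, PPh3 trans, SCN trans; CH3CN trans, PPh3 cis, SCN cis; CH3CN cis, PPh3 cis, SCN trans; CH3CN cis, PPh3 cis, SCN cis (chiral); CH3CN cis, PPh3 trans, SCN cis.
One of these lacks any improper symmetry element and so occurs as an enantiomeric pair, giving 5 + 1 = 6 stereoisomers in total.

1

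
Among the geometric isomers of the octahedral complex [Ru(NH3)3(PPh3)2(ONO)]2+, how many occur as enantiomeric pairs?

0

Working through the distinct placements yields 3 geometric isomers: NH3 mer, PPh3 trans; NH3 mer, PPh3 cis; NH3 fac, PPh3 cis.
Each arrangement has an internal mirror plane or centre of symmetry, so none is chiral.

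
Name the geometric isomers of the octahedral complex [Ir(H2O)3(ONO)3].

fac and mer

The six octahedral sites form three mutually perpendicular trans pairs.
Working through the distinct placements yields 2 geometric isomers: H2O mer; H2O fac.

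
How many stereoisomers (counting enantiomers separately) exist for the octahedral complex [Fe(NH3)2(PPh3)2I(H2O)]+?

8

The six octahedral sites form three mutually perpendicular trans pairs.
There are 6 geometric isomers: NH3 trans, PPh3 trans; NH3 cis, PPh3 cis (3 arrangements, 2 chiral); NH3 cis, PPh3 trans; NH3 trans, PPh3 cis.
Of these, 2 lack any improper symmetry element and so occur as enantiomeric pairs, giving 6 + 2 = 8 stereoisomers in total.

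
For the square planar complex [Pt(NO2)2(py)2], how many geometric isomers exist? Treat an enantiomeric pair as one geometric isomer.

2

Working through the distinct placements yields 2 geometric isomers: NO2 cis; NO2 trans.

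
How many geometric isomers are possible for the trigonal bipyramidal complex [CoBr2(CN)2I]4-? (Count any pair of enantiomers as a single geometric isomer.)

Exhaustive case analysis gives 5 geometric isomers.

5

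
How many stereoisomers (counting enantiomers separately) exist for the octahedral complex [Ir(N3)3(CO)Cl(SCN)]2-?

In an octahedral complex each vertex has one trans partner and four cis neighbours.
Working through the distinct placements yields 4 geometric isomers: N3 mer (3 arrangements); N3 fac (chiral).
One of these lacks any improper symmetry element and so occurs as an enantiomeric pair, giving 4 + 1 = 5 stereoisomers in total.

5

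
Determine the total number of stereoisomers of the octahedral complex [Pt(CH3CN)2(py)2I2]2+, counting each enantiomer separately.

6

In an octahedral complex each vertex has one trans partner and four cis neighbours.
The distinct arrangements are (5 in all): CH3CN trans, py trans, I trans; CH3CN trans, py cis, I cis; CH3CN cis, py trans, I cis; CH3CN cis, py cis, I cis (chiral); CH3CN cis, py cis, I trans.
One of these lacks any improper symmetry element and so occurs as an enantiomeric pair, giving 5 + 1 = 6 stereoisomers in total.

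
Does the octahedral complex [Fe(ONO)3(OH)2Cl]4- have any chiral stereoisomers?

no

Working through the distinct placements yields 3 geometric isomers: ONO mer, OH cis; ONO mer, OH trans; ONO fac, OH cis.
Each arrangement has an internal mirror plane or centre of symmetry, so none is chiral.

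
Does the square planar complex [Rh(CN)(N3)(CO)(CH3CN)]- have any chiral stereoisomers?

no

A square has two trans pairs of vertices; adjacent vertices are cis.
The distinct arrangements are (3 in all): (CH3CN/CO trans, CN/N3 trans); (CH3CN/N3 trans, CN/CO trans); (CH3CN/CN trans, CO/N3 trans).
Each arrangement has an internal mirror plane or centre of symmetry, so none is chiral.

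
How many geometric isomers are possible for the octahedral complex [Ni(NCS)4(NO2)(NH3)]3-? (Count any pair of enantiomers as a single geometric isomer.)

An octahedron has six vertices in three trans pairs; every non-trans pair is cis.
The distinct arrangements are (2 in all): NO2 and NH3 mutually trans; NO2 and NH3 mutually cis.

2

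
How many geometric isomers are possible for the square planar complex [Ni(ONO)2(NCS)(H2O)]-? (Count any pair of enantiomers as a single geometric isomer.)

There are 2 geometric isomers: ONO cis; ONO trans.

2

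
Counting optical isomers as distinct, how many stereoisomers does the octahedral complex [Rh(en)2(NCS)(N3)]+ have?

In an octahedral complex each vertex has one trans partner and four cis neighbours.
Each en is bidentate and must span two cis positions.
Systematic placement gives 2 geometric isomers: NCS and N3 mutually trans; NCS and N3 mutually cis (chiral).
One of these lacks any improper symmetry element and so occurs as an enantiomeric pair, giving 2 + 1 = 3 stereoisomers in total.

3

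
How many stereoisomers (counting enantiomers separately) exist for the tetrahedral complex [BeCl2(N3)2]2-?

1

All four vertices of a tetrahedron are equivalent and mutually adjacent, so cis/trans isomerism cannot arise.
Only one geometric arrangement is possible.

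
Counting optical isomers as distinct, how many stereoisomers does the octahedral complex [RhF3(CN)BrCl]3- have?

5

An octahedron has six vertices in three trans pairs; every non-trans pair is cis.
Systematic placement gives 4 geometric isomers: F mer (3 arrangements); F fac (chiral).
One of these lacks any improper symmetry element and so occurs as an enantiomeric pair, giving 4 + 1 = 5 stereoisomers in total.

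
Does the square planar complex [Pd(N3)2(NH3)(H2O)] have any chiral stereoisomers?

In a square planar complex each vertex has one trans partner and two cis neighbours.
Systematic placement gives 2 geometric isomers: N3 cis; N3 trans.
Each arrangement has an internal mirror plane or centre of symmetry, so none is chiral.

no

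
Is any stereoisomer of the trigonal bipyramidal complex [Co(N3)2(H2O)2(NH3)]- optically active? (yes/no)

In a trigonal bipyramid the two axial positions differ from the three equatorial ones.
Systematic enumeration (placing each ligand type in turn and discarding arrangements equivalent by rotation or reflection) gives 5 geometric isomers.
One of these lacks any improper symmetry element and so occurs as an enantiomeric pair, giving 5 + 1 = 6 stereoisomers in total.

yes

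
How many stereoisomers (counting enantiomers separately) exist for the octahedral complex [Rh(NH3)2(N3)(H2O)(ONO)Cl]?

15

Systematic enumeration (placing each ligand type in turn and discarding arrangements equivalent by rotation or reflection) gives 9 geometric isomers.
Of these, 6 lack any improper symmetry element and so occur as enantiomeric pairs, giving 9 + 6 = 15 stereoisomers in total.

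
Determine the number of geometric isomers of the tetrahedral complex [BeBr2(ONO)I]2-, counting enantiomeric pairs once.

1

All four vertices of a tetrahedron are equivalent and mutually adjacent, so cis/trans isomerism cannot arise.
Only one geometric arrangement is possible.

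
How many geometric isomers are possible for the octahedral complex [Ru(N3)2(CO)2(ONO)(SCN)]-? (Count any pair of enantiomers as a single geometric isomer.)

An octahedron has six vertices in three trans pairs; every non-trans pair is cis.
There are 6 geometric isomers: N3 trans, CO trans; N3 cis, CO trans; N3 cis, CO cis (3 arrangements, 2 chiral); N3 trans, CO cis.

6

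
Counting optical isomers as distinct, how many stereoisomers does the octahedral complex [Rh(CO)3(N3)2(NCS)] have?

An octahedron has six vertices in three trans pairs; every non-trans pair is cis.
Working through the distinct placements yields 3 geometric isomers: CO mer, N3 cis; CO mer, N3 trans; CO fac, N3 cis.
Each arrangement has an internal mirror plane or centre of symmetry, so none is chiral.

3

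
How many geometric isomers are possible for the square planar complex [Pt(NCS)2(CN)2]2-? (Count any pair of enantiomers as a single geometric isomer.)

2

A square has two trans pairs of vertices; adjacent vertices are cis.
Systematic placement gives 2 geometric isomers: NCS cis; NCS trans.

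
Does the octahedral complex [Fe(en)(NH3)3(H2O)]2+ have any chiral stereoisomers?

no

The six octahedral sites form three mutually perpendicular trans pairs.
Each en is bidentate and must span two cis positions.
Systematic placement gives 2 geometric isomers: NH3 fac; NH3 mer.
Each arrangement has an internal mirror plane or centre of symmetry, so none is chiral.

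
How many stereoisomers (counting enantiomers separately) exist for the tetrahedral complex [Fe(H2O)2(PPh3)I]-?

All four vertices of a tetrahedron are equivalent and mutually adjacent, so cis/trans isomerism cannot arise.
Only one geometric arrangement is possible.

1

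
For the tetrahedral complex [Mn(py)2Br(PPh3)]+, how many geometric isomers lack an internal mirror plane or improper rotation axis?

In a tetrahedral complex all four positions are equivalent and every pair of ligands is adjacent — there is no cis/trans distinction.
Only one geometric arrangement is possible.

0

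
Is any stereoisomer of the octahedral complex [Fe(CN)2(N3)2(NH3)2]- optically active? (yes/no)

An octahedron has six vertices in three trans pairs; every non-trans pair is cis.
The distinct arrangements are (5 in all): CN trans, N3 trans, NH3 trans; CN trans, N3 cis, NH3 cis; CN cis, N3 cis, NH3 trans; CN cis, N3 cis, NH3 cis (chiral); CN cis, N3 trans, NH3 cis.
One of these lacks any improper symmetry element and so occurs as an enantiomeric pair, giving 5 + 1 = 6 stereoisomers in total.

yes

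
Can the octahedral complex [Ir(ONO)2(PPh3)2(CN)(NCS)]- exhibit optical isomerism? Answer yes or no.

yes

The six octahedral sites form three mutually perpendicular trans pairs.
The distinct arrangements are (6 in all): ONO trans, PPh3 trans; ONO cis, PPh3 cis (3 arrangements, 2 chiral); ONO cis, PPh3 trans; ONO trans, PPh3 cis.
Of these, 2 lack any improper symmetry element and so occur as enantiomeric pairs, giving 6 + 2 = 8 stereoisomers in total.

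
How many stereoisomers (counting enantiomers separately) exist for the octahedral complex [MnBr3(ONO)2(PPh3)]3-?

3

In an octahedral complex each vertex has one trans partner and four cis neighbours.
Systematic placement gives 3 geometric isomers: Br mer, ONO cis; Br mer, ONO trans; Br fac, ONO cis.
Each arrangement has an internal mirror plane or centre of symmetry, so none is chiral.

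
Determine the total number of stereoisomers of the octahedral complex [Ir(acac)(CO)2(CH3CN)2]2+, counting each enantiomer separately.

4

In an octahedral complex each vertex has one trans partner and four cis neighbours.
Each acac is bidentate and must span two cis positions.
The distinct arrangements are (3 in all): CO cis, CH3CN trans; CO cis, CH3CN cis (chiral); CO trans, CH3CN cis.
One of these lacks any improper symmetry element and so occurs as an enantiomeric pair, giving 3 + 1 = 4 stereoisomers in total.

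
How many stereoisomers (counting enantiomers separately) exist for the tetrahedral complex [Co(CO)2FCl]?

1

All four vertices of a tetrahedron are equivalent and mutually adjacent, so cis/trans isomerism cannot arise.
Only one geometric arrangement is possible.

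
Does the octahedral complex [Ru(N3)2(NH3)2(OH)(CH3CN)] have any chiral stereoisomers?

In an octahedral complex each vertex has one trans partner and four cis neighbours.
The distinct arrangements are (6 in all): N3 cis, NH3 cis (3 arrangements, 2 chiral); N3 cis, NH3 trans; N3 trans, NH3 cis; N3 trans, NH3 trans.
Of these, 2 lack any improper symmetry element and so occur as enantiomeric pairs, giving 6 + 2 = 8 stereoisomers in total.

yes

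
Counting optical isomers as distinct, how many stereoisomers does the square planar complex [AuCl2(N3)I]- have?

2

A square has two trans pairs of vertices; adjacent vertices are cis.
Systematic placement gives 2 geometric isomers: Cl cis; Cl trans.
Each arrangement has an internal mirror plane or centre of symmetry, so none is chiral.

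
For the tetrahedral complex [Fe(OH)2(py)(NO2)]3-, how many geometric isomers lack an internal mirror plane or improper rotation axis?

0

Only one geometric arrangement is possible.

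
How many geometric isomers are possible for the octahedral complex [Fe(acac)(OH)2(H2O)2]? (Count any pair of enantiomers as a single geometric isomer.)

An octahedron has six vertices in three trans pairs; every non-trans pair is cis.
Each acac is bidentate and must span two cis positions.
The distinct arrangements are (3 in all): OH cis, H2O trans; OH cis, H2O cis (chiral); OH trans, H2O cis.

3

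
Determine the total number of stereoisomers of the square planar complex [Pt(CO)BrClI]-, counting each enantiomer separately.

3

In a square planar complex each vertex has one trans partner and two cis neighbours.
Working through the distinct placements yields 3 geometric isomers: (Br/Cl trans, CO/I trans); (Br/I trans, CO/Cl trans); (Br/CO trans, Cl/I trans).
Each arrangement has an internal mirror plane or centre of symmetry, so none is chiral.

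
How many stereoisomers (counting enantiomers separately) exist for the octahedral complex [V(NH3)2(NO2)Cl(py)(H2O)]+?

15

In an octahedral complex each vertex has one trans partner and four cis neighbours.
Exhaustive case analysis gives 9 geometric isomers.
Of these, 6 lack any improper symmetry element and so occur as enantiomeric pairs, giving 9 + 6 = 15 stereoisomers in total.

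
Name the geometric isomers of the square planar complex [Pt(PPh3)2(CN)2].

cis and trans

A square has two trans pairs of vertices; adjacent vertices are cis.
Working through the distinct placements yields 2 geometric isomers: PPh3 cis; PPh3 trans.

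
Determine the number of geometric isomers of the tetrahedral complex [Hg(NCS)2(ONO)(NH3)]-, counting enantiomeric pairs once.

1

In a tetrahedral complex all four positions are equivalent and every pair of ligands is adjacent — there is no cis/trans distinction.
Only one geometric arrangement is possible.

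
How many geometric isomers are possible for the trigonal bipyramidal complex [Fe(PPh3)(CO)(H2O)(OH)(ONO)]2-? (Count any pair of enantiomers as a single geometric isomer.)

10

In a trigonal bipyramid the two axial positions differ from the three equatorial ones.
Exhaustive case analysis gives 10 geometric isomers.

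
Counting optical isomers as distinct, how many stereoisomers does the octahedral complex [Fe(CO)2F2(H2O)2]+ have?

In an octahedral complex each vertex has one trans partner and four cis neighbours.
There are 5 geometric isomers: CO trans, F trans, H2O trans; CO trans, F cis, H2O cis; CO cis, F cis, H2O trans; CO cis, F cis, H2O cis (chiral); CO cis, F trans, H2O cis.
One of these lacks any improper symmetry element and so occurs as an enantiomeric pair, giving 5 + 1 = 6 stereoisomers in total.

6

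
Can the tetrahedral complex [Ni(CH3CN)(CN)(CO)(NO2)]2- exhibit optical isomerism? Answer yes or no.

In a tetrahedral complex all four positions are equivalent and every pair of ligands is adjacent — there is no cis/trans distinction.
Only one geometric arrangement is possible; it has no improper symmetry element, so it exists as a pair of enantiomers (2 stereoisomers).

yes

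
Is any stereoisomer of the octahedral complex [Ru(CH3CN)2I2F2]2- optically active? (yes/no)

In an octahedral complex each vertex has one trans partner and four cis neighbours.
The distinct arrangements are (5 in all): CH3CN trans, I trans, F trans; CH3CN trans, I cis, F cis; CH3CN cis, I trans, F cis; CH3CN cis, I cis, F cis (chiral); CH3CN cis, I cis, F trans.
One of these lacks any improper symmetry element and so occurs as an enantiomeric pair, giving 5 + 1 = 6 stereoisomers in total.

yes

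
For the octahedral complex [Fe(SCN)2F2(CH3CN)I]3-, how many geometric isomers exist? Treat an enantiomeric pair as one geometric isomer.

6

The distinct arrangements are (6 in all): SCN trans, F cis; SCN cis, F cis (3 arrangements, 2 chiral); SCN trans, F trans; SCN cis, F trans.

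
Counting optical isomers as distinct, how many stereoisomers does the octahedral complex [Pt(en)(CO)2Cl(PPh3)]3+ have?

6

An octahedron has six vertices in three trans pairs; every non-trans pair is cis.
Each en is bidentate and must span two cis positions.
Working through the distinct placements yields 4 geometric isomers: CO trans; CO cis (3 arrangements, 2 chiral).
Of these, 2 lack any improper symmetry element and so occur as enantiomeric pairs, giving 4 + 2 = 6 stereoisomers in total.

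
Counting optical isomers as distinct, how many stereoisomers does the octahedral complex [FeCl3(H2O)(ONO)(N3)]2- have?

5

Working through the distinct placements yields 4 geometric isomers: Cl mer (3 arrangements); Cl fac (chiral).
One of these lacks any improper symmetry element and so occurs as an enantiomeric pair, giving 4 + 1 = 5 stereoisomers in total.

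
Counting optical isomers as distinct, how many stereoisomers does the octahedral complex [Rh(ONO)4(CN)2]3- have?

In an octahedral complex each vertex has one trans partner and four cis neighbours.
Systematic placement gives 2 geometric isomers: CN trans; CN cis.
Each arrangement has an internal mirror plane or centre of symmetry, so none is chiral.

2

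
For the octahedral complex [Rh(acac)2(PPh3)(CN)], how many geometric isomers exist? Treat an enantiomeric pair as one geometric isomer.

The six octahedral sites form three mutually perpendicular trans pairs.
Each acac is bidentate and must span two cis positions.
Systematic placement gives 2 geometric isomers: PPh3 and CN mutually trans; PPh3 and CN mutually cis (chiral).

2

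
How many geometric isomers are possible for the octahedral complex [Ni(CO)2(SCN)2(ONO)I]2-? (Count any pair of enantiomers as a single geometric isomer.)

There are 6 geometric isomers: CO trans, SCN trans; CO trans, SCN cis; CO cis, SCN trans; CO cis, SCN cis (3 arrangements, 2 chiral).

6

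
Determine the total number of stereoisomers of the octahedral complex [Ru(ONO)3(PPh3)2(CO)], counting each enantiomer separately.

In an octahedral complex each vertex has one trans partner and four cis neighbours.
Systematic placement gives 3 geometric isomers: ONO mer, PPh3 trans; ONO fac, PPh3 cis; ONO mer, PPh3 cis.
Each arrangement has an internal mirror plane or centre of symmetry, so none is chiral.

3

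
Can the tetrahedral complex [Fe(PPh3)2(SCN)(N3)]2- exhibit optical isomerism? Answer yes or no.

All four vertices of a tetrahedron are equivalent and mutually adjacent, so cis/trans isomerism cannot arise.
Only one geometric arrangement is possible.

no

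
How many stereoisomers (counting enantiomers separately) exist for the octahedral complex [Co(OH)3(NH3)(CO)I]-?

The six octahedral sites form three mutually perpendicular trans pairs.
The distinct arrangements are (4 in all): OH mer (3 arrangements); OH fac (chiral).
One of these lacks any improper symmetry element and so occurs as an enantiomeric pair, giving 4 + 1 = 5 stereoisomers in total.

5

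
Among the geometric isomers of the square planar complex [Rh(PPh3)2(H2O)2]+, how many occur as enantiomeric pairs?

Working through the distinct placements yields 2 geometric isomers: PPh3 cis; PPh3 trans.
Each arrangement has an internal mirror plane or centre of symmetry, so none is chiral.

0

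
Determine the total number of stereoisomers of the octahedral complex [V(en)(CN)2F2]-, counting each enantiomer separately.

An octahedron has six vertices in three trans pairs; every non-trans pair is cis.
Each en is bidentate and must span two cis positions.
Systematic placement gives 3 geometric isomers: CN trans, F cis; CN cis, F cis (chiral); CN cis, F trans.
One of these lacks any improper symmetry element and so occurs as an enantiomeric pair, giving 3 + 1 = 4 stereoisomers in total.

4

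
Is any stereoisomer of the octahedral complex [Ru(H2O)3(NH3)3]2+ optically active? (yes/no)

no

An octahedron has six vertices in three trans pairs; every non-trans pair is cis.
Working through the distinct placements yields 2 geometric isomers: H2O mer; H2O fac.
Each arrangement has an internal mirror plane or centre of symmetry, so none is chiral.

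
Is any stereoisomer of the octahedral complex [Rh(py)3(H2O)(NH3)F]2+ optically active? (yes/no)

yes

There are 4 geometric isomers: py mer (3 arrangements); py fac (chiral).
One of these lacks any improper symmetry element and so occurs as an enantiomeric pair, giving 4 + 1 = 5 stereoisomers in total.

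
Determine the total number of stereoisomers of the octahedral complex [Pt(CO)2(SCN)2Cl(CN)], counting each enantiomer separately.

The distinct arrangements are (6 in all): CO cis, SCN trans; CO cis, SCN cis (3 arrangements, 2 chiral); CO trans, SCN trans; CO trans, SCN cis.
Of these, 2 lack any improper symmetry element and so occur as enantiomeric pairs, giving 6 + 2 = 8 stereoisomers in total.

8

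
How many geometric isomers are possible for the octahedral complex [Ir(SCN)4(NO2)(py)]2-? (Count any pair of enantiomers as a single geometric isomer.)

2

In an octahedral complex each vertex has one trans partner and four cis neighbours.
There are 2 geometric isomers: NO2 and py mutually cis; NO2 and py mutually trans.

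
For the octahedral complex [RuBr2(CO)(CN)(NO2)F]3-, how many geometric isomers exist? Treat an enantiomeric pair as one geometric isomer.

An octahedron has six vertices in three trans pairs; every non-trans pair is cis.
Exhaustive case analysis gives 9 geometric isomers.

9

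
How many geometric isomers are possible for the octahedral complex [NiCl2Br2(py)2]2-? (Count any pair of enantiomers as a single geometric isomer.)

5

Working through the distinct placements yields 5 geometric isomers: Cl trans, Br trans, py trans; Cl cis, Br trans, py cis; Cl cis, Br cis, py trans; Cl cis, Br cis, py cis (chiral); Cl trans, Br cis, py cis.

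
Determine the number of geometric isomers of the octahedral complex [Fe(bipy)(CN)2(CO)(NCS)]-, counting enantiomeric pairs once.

The six octahedral sites form three mutually perpendicular trans pairs.
Each bipy is bidentate and must span two cis positions.
Systematic placement gives 4 geometric isomers: CN trans; CN cis (3 arrangements, 2 chiral).

4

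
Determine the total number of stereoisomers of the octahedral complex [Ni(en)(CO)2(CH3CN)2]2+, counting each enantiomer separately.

4

The six octahedral sites form three mutually perpendicular trans pairs.
Each en is bidentate and must span two cis positions.
Systematic placement gives 3 geometric isomers: CO cis, CH3CN trans; CO cis, CH3CN cis (chiral); CO trans, CH3CN cis.
One of these lacks any improper symmetry element and so occurs as an enantiomeric pair, giving 3 + 1 = 4 stereoisomers in total.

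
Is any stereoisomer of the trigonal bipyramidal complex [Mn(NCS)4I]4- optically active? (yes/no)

no

There are 2 geometric isomers: I axial; I equatorial.
Each arrangement has an internal mirror plane or centre of symmetry, so none is chiral.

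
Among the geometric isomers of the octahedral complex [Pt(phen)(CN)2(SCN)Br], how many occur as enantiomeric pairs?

2

Each phen is bidentate and must span two cis positions.
Systematic placement gives 4 geometric isomers: CN cis (3 arrangements, 2 chiral); CN trans.
Of these, 2 lack any improper symmetry element and so occur as enantiomeric pairs, giving 4 + 2 = 6 stereoisomers in total.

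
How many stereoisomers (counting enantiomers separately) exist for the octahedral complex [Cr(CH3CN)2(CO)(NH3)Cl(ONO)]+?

15

The six octahedral sites form three mutually perpendicular trans pairs.
Exhaustive case analysis gives 9 geometric isomers.
Of these, 6 lack any improper symmetry element and so occur as enantiomeric pairs, giving 9 + 6 = 15 stereoisomers in total.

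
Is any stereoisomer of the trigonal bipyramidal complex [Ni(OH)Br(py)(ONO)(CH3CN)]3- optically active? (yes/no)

yes

In a trigonal bipyramid the two axial positions differ from the three equatorial ones.
Placing the ligands in turn and identifying arrangements related by rotation or reflection leaves 10 distinct geometric isomers.
Of these, 10 lack any improper symmetry element and so occur as enantiomeric pairs, giving 10 + 10 = 20 stereoisomers in total.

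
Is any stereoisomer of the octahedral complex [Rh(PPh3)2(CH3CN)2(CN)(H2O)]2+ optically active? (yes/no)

yes

In an octahedral complex each vertex has one trans partner and four cis neighbours.
There are 6 geometric isomers: PPh3 trans, CH3CN trans; PPh3 cis, CH3CN trans; PPh3 trans, CH3CN cis; PPh3 cis, CH3CN cis (3 arrangements, 2 chiral).
Of these, 2 lack any improper symmetry element and so occur as enantiomeric pairs, giving 6 + 2 = 8 stereoisomers in total.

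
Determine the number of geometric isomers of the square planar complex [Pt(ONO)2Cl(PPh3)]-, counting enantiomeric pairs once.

2

A square has two trans pairs of vertices; adjacent vertices are cis.
Working through the distinct placements yields 2 geometric isomers: ONO cis; ONO trans.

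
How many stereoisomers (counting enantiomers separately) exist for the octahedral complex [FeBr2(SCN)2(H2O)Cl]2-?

The distinct arrangements are (6 in all): Br trans, SCN trans; Br trans, SCN cis; Br cis, SCN trans; Br cis, SCN cis (3 arrangements, 2 chiral).
Of these, 2 lack any improper symmetry element and so occur as enantiomeric pairs, giving 6 + 2 = 8 stereoisomers in total.

8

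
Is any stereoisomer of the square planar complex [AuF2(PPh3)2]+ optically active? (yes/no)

In a square planar complex each vertex has one trans partner and two cis neighbours.
Systematic placement gives 2 geometric isomers: F cis; F trans.
Each arrangement has an internal mirror plane or centre of symmetry, so none is chiral.

no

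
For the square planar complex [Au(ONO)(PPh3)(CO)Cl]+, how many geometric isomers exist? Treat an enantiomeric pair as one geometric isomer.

3

A square has two trans pairs of vertices; adjacent vertices are cis.
The distinct arrangements are (3 in all): (CO/ONO trans, Cl/PPh3 trans); (CO/PPh3 trans, Cl/ONO trans); (CO/Cl trans, ONO/PPh3 trans).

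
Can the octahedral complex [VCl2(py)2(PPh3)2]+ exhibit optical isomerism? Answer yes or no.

In an octahedral complex each vertex has one trans partner and four cis neighbours.
Systematic placement gives 5 geometric isomers: Cl trans, py trans, PPh3 trans; Cl trans, py cis, PPh3 cis; Cl cis, py trans, PPh3 cis; Cl cis, py cis, PPh3 cis (chiral); Cl cis, py cis, PPh3 trans.
One of these lacks any improper symmetry element and so occurs as an enantiomeric pair, giving 5 + 1 = 6 stereoisomers in total.

yes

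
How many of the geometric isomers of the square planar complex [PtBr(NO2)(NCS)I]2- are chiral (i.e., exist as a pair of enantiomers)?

0

In a square planar complex each vertex has one trans partner and two cis neighbours.
The distinct arrangements are (3 in all): (Br/NCS trans, I/NO2 trans); (Br/NO2 trans, I/NCS trans); (Br/I trans, NCS/NO2 trans).
Each arrangement has an internal mirror plane or centre of symmetry, so none is chiral.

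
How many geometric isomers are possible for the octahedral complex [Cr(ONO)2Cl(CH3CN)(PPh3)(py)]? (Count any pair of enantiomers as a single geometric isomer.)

In an octahedral complex each vertex has one trans partner and four cis neighbours.
Exhaustive case analysis gives 9 geometric isomers.

9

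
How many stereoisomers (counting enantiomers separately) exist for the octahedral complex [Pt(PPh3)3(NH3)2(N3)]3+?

3

In an octahedral complex each vertex has one trans partner and four cis neighbours.
Systematic placement gives 3 geometric isomers: PPh3 mer, NH3 cis; PPh3 mer, NH3 trans; PPh3 fac, NH3 cis.
Each arrangement has an internal mirror plane or centre of symmetry, so none is chiral.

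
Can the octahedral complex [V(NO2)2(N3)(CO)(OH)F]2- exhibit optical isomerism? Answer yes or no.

An octahedron has six vertices in three trans pairs; every non-trans pair is cis.
Placing the ligands in turn and identifying arrangements related by rotation or reflection leaves 9 distinct geometric isomers.
Of these, 6 lack any improper symmetry element and so occur as enantiomeric pairs, giving 9 + 6 = 15 stereoisomers in total.

yes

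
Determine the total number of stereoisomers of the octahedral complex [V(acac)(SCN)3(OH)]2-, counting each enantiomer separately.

2

The six octahedral sites form three mutually perpendicular trans pairs.
Each acac is bidentate and must span two cis positions.
There are 2 geometric isomers: SCN fac; SCN mer.
Each arrangement has an internal mirror plane or centre of symmetry, so none is chiral.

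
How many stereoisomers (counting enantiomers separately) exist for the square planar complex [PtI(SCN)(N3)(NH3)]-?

The distinct arrangements are (3 in all): (I/NH3 trans, N3/SCN trans); (I/SCN trans, N3/NH3 trans); (I/N3 trans, NH3/SCN trans).
Each arrangement has an internal mirror plane or centre of symmetry, so none is chiral.

3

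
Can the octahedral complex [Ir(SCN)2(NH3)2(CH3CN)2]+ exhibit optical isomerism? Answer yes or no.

yes

Systematic placement gives 5 geometric isomers: SCN trans, NH3 trans, CH3CN trans; SCN cis, NH3 cis, CH3CN trans; SCN trans, NH3 cis, CH3CN cis; SCN cis, NH3 cis, CH3CN cis (chiral); SCN cis, NH3 trans, CH3CN cis.
One of these lacks any improper symmetry element and so occurs as an enantiomeric pair, giving 5 + 1 = 6 stereoisomers in total.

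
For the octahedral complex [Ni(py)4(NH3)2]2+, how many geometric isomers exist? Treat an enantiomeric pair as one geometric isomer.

Systematic placement gives 2 geometric isomers: NH3 trans; NH3 cis.

2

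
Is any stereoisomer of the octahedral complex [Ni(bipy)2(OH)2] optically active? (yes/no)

yes

The six octahedral sites form three mutually perpendicular trans pairs.
Each bipy is bidentate and must span two cis positions.
Working through the distinct placements yields 2 geometric isomers: OH trans; OH cis (chiral).
One of these lacks any improper symmetry element and so occurs as an enantiomeric pair, giving 2 + 1 = 3 stereoisomers in total.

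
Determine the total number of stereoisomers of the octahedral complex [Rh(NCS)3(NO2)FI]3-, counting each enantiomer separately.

Systematic placement gives 4 geometric isomers: NCS mer (3 arrangements); NCS fac (chiral).
One of these lacks any improper symmetry element and so occurs as an enantiomeric pair, giving 4 + 1 = 5 stereoisomers in total.

5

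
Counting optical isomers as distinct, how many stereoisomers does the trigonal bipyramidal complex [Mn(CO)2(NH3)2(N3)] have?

6

In a trigonal bipyramid the two axial positions differ from the three equatorial ones.
Exhaustive case analysis gives 5 geometric isomers.
One of these lacks any improper symmetry element and so occurs as an enantiomeric pair, giving 5 + 1 = 6 stereoisomers in total.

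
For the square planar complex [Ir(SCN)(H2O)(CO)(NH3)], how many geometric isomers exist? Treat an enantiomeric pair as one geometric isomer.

3

A square has two trans pairs of vertices; adjacent vertices are cis.
Working through the distinct placements yields 3 geometric isomers: (CO/NH3 trans, H2O/SCN trans); (CO/SCN trans, H2O/NH3 trans); (CO/H2O trans, NH3/SCN trans).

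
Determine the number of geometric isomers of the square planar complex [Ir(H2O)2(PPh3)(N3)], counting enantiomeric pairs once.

2

In a square planar complex each vertex has one trans partner and two cis neighbours.
Systematic placement gives 2 geometric isomers: H2O cis; H2O trans.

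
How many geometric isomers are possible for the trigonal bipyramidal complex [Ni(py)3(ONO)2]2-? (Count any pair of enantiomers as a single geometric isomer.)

In a trigonal bipyramid the two axial positions differ from the three equatorial ones.
Working through the distinct placements yields 3 geometric isomers: ONO both axial; ONO one axial, one equatorial; ONO both equatorial.

3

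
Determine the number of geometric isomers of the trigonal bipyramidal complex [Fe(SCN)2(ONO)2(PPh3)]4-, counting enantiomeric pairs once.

5

Exhaustive case analysis gives 5 geometric isomers.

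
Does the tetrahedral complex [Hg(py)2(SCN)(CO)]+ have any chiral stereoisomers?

In a tetrahedral complex all four positions are equivalent and every pair of ligands is adjacent — there is no cis/trans distinction.
Only one geometric arrangement is possible.

no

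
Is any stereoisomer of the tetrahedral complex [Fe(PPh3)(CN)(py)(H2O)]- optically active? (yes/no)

yes

Only one geometric arrangement is possible; it has no improper symmetry element, so it exists as a pair of enantiomers (2 stereoisomers).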